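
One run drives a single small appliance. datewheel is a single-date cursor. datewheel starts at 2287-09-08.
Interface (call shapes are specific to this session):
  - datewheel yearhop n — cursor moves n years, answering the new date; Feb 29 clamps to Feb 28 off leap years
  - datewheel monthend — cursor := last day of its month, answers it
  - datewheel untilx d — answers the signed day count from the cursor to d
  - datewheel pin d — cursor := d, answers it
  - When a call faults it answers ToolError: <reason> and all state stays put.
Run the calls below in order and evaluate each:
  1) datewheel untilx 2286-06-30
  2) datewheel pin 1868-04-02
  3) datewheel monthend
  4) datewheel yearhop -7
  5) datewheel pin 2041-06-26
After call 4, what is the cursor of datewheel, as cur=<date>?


Answer: cur=1861-04-30

Derivation:
I try datewheel untilx using d=2286-06-30, yielding -435.
I invoke datewheel pin using d=1868-04-02, giving 1868-04-02.
Then datewheel monthend(), and observe 1868-04-30.
I call datewheel yearhop using n=-7, which returns 1861-04-30.
Now I run datewheel pin using d=2041-06-26: 2041-06-26.


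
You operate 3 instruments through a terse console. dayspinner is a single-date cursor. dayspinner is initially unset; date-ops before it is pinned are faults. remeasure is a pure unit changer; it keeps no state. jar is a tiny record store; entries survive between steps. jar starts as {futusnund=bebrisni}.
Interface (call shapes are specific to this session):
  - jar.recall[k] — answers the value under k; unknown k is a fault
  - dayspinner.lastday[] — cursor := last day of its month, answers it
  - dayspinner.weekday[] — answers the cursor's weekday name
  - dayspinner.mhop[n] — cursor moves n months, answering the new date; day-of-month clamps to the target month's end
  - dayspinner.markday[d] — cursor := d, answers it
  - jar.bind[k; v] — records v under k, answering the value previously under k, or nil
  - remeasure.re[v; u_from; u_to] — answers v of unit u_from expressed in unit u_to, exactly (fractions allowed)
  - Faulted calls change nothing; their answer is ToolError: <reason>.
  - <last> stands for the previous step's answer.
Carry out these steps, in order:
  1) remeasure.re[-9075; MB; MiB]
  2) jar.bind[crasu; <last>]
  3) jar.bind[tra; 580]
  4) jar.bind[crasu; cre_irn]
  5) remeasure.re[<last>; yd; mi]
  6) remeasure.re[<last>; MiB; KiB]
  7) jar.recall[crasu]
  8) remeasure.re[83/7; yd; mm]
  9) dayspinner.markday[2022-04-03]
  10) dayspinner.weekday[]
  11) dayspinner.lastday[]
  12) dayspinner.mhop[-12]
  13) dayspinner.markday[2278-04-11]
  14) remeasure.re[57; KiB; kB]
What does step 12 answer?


→ remeasure.re(v: -9075, u_from: MB, u_to: MiB)
← -141796875/16384
→ jar.bind(k: crasu, v: <last>)
← nil
→ jar.bind(k: tra, v: 580)
← nil
→ jar.bind(k: crasu, v: cre_irn)
← -141796875/16384
→ remeasure.re(v: <last>, u_from: yd, u_to: mi)
← -2578125/524288
→ remeasure.re(v: <last>, u_from: MiB, u_to: KiB)
← -2578125/512
→ jar.recall(k: crasu)
← cre_irn
→ remeasure.re(v: 83/7, u_from: yd, u_to: mm)
← 379476/35
→ dayspinner.markday(d: 2022-04-03)
← 2022-04-03
→ dayspinner.weekday()
← Sunday
→ dayspinner.lastday()
← 2022-04-30
→ dayspinner.mhop(n: -12)
← 2021-04-30
→ dayspinner.markday(d: 2278-04-11)
← 2278-04-11
→ remeasure.re(v: 57, u_from: KiB, u_to: kB)
← 7296/125

Answer: 2021-04-30


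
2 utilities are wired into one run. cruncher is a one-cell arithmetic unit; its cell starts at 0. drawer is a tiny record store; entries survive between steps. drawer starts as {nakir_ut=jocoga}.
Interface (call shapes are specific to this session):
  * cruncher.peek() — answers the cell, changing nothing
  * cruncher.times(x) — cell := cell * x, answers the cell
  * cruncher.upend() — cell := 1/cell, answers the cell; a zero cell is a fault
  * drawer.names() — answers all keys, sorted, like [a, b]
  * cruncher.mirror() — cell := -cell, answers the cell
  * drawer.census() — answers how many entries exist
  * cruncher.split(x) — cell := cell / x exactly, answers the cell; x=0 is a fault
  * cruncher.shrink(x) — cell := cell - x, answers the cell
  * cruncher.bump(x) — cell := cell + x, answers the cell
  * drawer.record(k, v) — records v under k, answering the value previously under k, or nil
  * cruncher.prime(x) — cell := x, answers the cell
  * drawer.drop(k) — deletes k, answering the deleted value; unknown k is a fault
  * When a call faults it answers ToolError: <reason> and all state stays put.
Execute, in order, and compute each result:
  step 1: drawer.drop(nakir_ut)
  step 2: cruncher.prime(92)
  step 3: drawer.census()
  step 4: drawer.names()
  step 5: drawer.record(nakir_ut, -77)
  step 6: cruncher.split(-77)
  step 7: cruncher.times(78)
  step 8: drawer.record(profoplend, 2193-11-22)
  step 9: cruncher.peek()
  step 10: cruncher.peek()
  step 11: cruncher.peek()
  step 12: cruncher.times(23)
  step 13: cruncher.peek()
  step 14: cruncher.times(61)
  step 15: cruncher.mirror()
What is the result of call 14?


>>> drawer.drop k: nakir_ut
[out] jocoga
>>> cruncher.prime x: 92
[out] 92
>>> drawer.census
[out] 0
>>> drawer.names
[out] []
>>> drawer.record k: nakir_ut v: -77
[out] nil
>>> cruncher.split x: -77
[out] -92/77
>>> cruncher.times x: 78
[out] -7176/77
>>> drawer.record k: profoplend v: 2193-11-22
[out] nil
>>> cruncher.peek
[out] -7176/77
>>> cruncher.peek
[out] -7176/77
>>> cruncher.peek
[out] -7176/77
>>> cruncher.times x: 23
[out] -165048/77
>>> cruncher.peek
[out] -165048/77
>>> cruncher.times x: 61
[out] -10067928/77
>>> cruncher.mirror
[out] 10067928/77

Answer: -10067928/77


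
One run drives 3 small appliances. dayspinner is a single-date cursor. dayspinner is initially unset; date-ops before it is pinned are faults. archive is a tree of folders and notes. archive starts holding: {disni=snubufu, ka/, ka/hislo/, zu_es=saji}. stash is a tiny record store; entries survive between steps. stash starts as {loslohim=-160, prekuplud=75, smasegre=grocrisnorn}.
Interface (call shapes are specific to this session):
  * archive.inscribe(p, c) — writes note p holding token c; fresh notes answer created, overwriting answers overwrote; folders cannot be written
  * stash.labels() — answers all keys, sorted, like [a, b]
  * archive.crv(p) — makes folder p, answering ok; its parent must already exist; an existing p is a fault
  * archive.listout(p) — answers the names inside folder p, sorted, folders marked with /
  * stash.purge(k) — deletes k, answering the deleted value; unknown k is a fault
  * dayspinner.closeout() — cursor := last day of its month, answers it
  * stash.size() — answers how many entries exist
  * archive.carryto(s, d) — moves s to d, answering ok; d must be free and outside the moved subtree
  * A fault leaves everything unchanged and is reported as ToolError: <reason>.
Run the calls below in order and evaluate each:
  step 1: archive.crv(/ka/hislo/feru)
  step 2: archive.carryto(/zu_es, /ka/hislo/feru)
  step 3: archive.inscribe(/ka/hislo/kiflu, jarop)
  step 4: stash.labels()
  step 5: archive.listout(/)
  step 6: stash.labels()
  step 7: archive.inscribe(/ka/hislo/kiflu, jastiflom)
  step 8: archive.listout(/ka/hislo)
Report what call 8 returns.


Do: crv[/ka/hislo/feru]
See: ok
Do: carryto[/zu_es; /ka/hislo/feru]
See: ToolError: exists
Do: inscribe[/ka/hislo/kiflu; jarop]
See: created
Do: labels[]
See: [loslohim, prekuplud, smasegre]
Do: listout[/]
See: [disni, ka/, zu_es]
Do: labels[]
See: [loslohim, prekuplud, smasegre]
Do: inscribe[/ka/hislo/kiflu; jastiflom]
See: overwrote
Do: listout[/ka/hislo]
See: [feru/, kiflu]

Answer: [feru/, kiflu]


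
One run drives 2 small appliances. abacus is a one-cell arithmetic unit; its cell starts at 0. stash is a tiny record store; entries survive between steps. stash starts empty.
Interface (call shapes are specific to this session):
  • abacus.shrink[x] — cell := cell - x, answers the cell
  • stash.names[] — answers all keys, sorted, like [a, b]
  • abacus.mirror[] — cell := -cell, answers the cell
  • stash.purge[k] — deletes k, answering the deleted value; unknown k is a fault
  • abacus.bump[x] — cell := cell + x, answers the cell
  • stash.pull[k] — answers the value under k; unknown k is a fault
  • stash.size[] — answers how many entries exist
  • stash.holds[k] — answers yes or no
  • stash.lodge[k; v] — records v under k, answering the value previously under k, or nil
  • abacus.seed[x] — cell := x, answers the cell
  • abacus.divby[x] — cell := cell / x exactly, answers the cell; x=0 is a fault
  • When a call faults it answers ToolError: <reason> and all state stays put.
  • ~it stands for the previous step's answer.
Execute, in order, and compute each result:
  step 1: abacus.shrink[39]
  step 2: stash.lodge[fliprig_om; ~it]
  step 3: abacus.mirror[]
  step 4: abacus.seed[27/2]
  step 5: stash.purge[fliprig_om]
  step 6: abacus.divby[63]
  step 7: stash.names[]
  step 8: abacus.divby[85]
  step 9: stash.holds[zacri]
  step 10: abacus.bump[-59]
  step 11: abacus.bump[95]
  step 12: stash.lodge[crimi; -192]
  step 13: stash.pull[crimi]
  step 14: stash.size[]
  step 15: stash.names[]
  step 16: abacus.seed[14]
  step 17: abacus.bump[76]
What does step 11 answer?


Answer: 42843/1190

Derivation:
Act: shrink[x→39]
Obs: -39
Act: lodge[k→fliprig_om; v→~it]
Obs: nil
Act: mirror[]
Obs: 39
Act: seed[x→27/2]
Obs: 27/2
Act: purge[k→fliprig_om]
Obs: -39
Act: divby[x→63]
Obs: 3/14
Act: names[]
Obs: []
Act: divby[x→85]
Obs: 3/1190
Act: holds[k→zacri]
Obs: no
Act: bump[x→-59]
Obs: -70207/1190
Act: bump[x→95]
Obs: 42843/1190
Act: lodge[k→crimi; v→-192]
Obs: nil
Act: pull[k→crimi]
Obs: -192
Act: size[]
Obs: 1
Act: names[]
Obs: [crimi]
Act: seed[x→14]
Obs: 14
Act: bump[x→76]
Obs: 90


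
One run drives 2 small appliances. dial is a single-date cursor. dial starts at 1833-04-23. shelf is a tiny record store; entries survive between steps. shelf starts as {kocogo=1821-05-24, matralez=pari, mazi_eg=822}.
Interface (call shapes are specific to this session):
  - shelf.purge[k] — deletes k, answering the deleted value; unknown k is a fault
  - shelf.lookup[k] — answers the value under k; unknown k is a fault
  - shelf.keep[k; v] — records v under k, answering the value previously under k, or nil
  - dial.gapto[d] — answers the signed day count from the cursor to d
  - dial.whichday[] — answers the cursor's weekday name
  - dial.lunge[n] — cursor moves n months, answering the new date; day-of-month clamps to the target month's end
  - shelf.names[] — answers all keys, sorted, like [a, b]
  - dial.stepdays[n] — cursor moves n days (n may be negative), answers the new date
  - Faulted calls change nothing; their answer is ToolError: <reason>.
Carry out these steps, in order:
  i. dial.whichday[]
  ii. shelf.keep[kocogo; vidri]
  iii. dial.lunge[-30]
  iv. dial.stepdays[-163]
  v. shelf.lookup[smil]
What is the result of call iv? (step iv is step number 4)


Answer: 1830-05-13

Derivation:
;; dial.whichday() => Tuesday
;; shelf.keep(k=kocogo, v=vidri) => 1821-05-24
;; dial.lunge(n=-30) => 1830-10-23
;; dial.stepdays(n=-163) => 1830-05-13
;; shelf.lookup(k=smil) => ToolError: no such key smil


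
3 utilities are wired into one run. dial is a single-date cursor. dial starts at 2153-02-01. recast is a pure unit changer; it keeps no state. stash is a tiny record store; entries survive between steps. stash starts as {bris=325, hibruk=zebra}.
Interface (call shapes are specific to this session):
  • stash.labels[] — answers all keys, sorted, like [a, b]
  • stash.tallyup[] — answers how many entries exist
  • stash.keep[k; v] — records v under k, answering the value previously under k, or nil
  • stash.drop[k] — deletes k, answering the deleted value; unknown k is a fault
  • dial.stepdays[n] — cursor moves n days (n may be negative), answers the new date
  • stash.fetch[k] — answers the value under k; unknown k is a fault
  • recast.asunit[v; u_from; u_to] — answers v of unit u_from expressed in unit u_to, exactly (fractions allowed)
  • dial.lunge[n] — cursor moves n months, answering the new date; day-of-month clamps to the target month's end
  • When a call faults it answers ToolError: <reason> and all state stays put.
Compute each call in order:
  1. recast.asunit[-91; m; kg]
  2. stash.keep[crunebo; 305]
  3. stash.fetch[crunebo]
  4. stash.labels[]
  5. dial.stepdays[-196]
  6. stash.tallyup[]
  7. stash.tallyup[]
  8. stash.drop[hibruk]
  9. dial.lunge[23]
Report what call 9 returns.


> recast.asunit -91 m kg
  ToolError: incompatible units
> stash.keep crunebo 305
  nil
> stash.fetch crunebo
  305
> stash.labels
  [bris, crunebo, hibruk]
> dial.stepdays -196
  2152-07-20
> stash.tallyup
  3
> stash.tallyup
  3
> stash.drop hibruk
  zebra
> dial.lunge 23
  2154-06-20

Answer: 2154-06-20


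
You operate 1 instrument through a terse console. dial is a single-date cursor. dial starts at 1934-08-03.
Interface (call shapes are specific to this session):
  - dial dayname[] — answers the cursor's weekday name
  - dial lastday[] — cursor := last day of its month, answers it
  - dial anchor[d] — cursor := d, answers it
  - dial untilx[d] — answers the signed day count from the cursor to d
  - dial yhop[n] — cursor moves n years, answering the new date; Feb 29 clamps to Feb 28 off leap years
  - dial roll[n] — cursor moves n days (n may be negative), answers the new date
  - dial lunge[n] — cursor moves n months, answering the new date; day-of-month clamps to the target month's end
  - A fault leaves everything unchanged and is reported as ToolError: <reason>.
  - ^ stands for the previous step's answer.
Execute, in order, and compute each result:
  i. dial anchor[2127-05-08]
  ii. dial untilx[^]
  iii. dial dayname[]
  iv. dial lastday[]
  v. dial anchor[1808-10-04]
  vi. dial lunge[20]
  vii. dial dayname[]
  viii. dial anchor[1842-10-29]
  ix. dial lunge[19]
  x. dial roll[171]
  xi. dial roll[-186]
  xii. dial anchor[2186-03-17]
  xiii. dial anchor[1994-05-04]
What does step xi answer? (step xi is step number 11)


Answer: 1844-05-14

Derivation:
>> dial anchor(d→2127-05-08)
<< 2127-05-08
>> dial untilx(d→^)
<< 0
>> dial dayname()
<< Thursday
>> dial lastday()
<< 2127-05-31
>> dial anchor(d→1808-10-04)
<< 1808-10-04
>> dial lunge(n→20)
<< 1810-06-04
>> dial dayname()
<< Monday
>> dial anchor(d→1842-10-29)
<< 1842-10-29
>> dial lunge(n→19)
<< 1844-05-29
>> dial roll(n→171)
<< 1844-11-16
>> dial roll(n→-186)
<< 1844-05-14
>> dial anchor(d→2186-03-17)
<< 2186-03-17
>> dial anchor(d→1994-05-04)
<< 1994-05-04


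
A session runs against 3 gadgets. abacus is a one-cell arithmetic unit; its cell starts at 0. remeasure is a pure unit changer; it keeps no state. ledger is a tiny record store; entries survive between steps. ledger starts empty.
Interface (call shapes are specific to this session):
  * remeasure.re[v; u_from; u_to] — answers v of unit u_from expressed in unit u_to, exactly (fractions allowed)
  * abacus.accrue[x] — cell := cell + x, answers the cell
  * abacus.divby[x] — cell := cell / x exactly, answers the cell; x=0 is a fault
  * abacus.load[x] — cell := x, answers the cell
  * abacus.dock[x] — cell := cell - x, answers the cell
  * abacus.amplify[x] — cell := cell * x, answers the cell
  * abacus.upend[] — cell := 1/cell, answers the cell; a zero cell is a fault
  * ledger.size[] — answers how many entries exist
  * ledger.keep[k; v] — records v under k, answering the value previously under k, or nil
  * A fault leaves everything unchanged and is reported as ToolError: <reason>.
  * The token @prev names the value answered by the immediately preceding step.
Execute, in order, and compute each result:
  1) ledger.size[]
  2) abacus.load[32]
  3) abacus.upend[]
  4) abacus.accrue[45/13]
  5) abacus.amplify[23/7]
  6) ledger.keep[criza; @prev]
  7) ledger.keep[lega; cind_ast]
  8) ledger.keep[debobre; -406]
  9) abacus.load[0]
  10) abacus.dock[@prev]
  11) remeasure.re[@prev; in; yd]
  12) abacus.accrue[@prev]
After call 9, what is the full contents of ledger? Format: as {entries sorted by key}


Answer: {criza=33419/2912, debobre=-406, lega=cind_ast}

Derivation:
I invoke ledger.size, giving 0.
Invoking abacus.load with x→32: 32.
Next I call abacus.upend(): 1/32.
I run abacus.accrue with x→45/13, — result: 1453/416.
I call abacus.amplify with x→23/7, and see 33419/2912.
I call ledger.keep with k→criza, v→@prev, and observe nil.
I invoke ledger.keep with k→lega, v→cind_ast, and see nil.
Invoking ledger.keep with k→debobre, v→-406, and observe nil.
I call abacus.load with x→0, and observe 0.
I run abacus.dock with x→@prev, yielding 0.
I use remeasure.re with v→@prev, u_from→in, u_to→yd, which returns 0.
Then abacus.accrue with x→@prev, and observe 0.


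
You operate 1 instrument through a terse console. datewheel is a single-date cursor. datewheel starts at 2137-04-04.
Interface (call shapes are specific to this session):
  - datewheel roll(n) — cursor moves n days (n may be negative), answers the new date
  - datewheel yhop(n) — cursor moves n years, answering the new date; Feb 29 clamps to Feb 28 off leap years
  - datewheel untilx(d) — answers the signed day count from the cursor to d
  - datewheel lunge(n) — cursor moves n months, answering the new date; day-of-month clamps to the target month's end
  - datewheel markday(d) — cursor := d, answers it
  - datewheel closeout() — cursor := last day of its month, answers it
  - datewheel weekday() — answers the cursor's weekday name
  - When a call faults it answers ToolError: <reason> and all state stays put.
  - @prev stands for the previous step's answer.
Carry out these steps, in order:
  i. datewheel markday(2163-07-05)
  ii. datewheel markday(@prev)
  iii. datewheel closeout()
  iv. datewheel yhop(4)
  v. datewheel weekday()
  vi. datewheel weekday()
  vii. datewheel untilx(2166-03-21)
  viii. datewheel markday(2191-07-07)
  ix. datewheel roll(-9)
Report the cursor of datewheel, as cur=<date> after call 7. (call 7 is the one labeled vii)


CALL datewheel markday[2163-07-05]
RET  2163-07-05
CALL datewheel markday[@prev]
RET  2163-07-05
CALL datewheel closeout[]
RET  2163-07-31
CALL datewheel yhop[4]
RET  2167-07-31
CALL datewheel weekday[]
RET  Friday
CALL datewheel weekday[]
RET  Friday
CALL datewheel untilx[2166-03-21]
RET  -497
CALL datewheel markday[2191-07-07]
RET  2191-07-07
CALL datewheel roll[-9]
RET  2191-06-28

Answer: cur=2167-07-31


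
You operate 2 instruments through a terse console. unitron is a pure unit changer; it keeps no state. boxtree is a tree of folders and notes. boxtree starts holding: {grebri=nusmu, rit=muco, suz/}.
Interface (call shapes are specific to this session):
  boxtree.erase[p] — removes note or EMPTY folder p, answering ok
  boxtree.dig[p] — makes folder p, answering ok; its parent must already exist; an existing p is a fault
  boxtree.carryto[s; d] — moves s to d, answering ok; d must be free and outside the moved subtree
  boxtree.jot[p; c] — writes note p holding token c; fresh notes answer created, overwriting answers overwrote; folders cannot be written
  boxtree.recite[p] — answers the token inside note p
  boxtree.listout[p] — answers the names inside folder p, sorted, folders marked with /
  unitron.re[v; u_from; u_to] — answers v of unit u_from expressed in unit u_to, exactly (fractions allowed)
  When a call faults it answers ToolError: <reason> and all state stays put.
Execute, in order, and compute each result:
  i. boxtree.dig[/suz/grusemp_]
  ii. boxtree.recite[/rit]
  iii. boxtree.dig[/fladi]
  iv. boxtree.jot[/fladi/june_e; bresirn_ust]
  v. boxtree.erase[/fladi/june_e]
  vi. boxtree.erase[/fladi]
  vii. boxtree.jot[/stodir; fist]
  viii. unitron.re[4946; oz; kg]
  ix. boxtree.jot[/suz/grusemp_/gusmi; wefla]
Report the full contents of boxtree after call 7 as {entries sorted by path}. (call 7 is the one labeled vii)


·→ boxtree.dig(p='/suz/grusemp_')
·← ok
·→ boxtree.recite(p='/rit')
·← muco
·→ boxtree.dig(p='/fladi')
·← ok
·→ boxtree.jot(p='/fladi/june_e', c='bresirn_ust')
·← created
·→ boxtree.erase(p='/fladi/june_e')
·← ok
·→ boxtree.erase(p='/fladi')
·← ok
·→ boxtree.jot(p='/stodir', c='fist')
·← created
·→ unitron.re(v='4946', u_from='oz', u_to='kg')
·← 112173393101/800000000
·→ boxtree.jot(p='/suz/grusemp_/gusmi', c='wefla')
·← created

Answer: {grebri=nusmu, rit=muco, stodir=fist, suz/, suz/grusemp_/}


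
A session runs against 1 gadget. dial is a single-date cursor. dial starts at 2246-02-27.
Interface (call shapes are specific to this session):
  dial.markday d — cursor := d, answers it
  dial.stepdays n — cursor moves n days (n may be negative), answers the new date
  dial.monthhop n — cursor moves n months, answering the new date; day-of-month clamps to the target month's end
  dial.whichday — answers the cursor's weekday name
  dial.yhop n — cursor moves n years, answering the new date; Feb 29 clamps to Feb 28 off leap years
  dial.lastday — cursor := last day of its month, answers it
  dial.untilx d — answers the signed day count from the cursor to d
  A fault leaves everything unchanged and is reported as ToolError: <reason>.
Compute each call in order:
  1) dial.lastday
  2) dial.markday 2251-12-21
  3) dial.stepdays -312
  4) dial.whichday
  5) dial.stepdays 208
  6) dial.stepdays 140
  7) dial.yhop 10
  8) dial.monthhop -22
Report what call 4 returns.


Using lastday, giving 2246-02-28.
Invoking markday with d: 2251-12-21, yielding 2251-12-21.
I run stepdays with n: -312: 2251-02-12.
I invoke whichday, and see Wednesday.
Next I call stepdays with n: 208: 2251-09-08.
Calling stepdays with n: 140, and see 2252-01-26.
Now I run yhop with n: 10, and get 2262-01-26.
Calling monthhop with n: -22, — result: 2260-03-26.

Answer: Wednesday


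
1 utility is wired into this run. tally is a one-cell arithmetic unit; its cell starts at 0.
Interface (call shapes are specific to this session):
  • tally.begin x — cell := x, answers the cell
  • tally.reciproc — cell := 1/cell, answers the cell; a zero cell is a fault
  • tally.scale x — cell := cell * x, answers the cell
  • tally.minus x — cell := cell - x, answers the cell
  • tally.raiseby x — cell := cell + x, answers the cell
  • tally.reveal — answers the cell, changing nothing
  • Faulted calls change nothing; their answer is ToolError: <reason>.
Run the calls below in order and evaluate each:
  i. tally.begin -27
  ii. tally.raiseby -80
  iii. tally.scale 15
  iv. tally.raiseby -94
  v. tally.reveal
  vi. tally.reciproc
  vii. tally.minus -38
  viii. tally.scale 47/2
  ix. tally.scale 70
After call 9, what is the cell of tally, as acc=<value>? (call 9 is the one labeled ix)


Answer: acc=106202845/1699

Derivation:
Step: tally.begin[-27]
Result: -27
Step: tally.raiseby[-80]
Result: -107
Step: tally.scale[15]
Result: -1605
Step: tally.raiseby[-94]
Result: -1699
Step: tally.reveal[]
Result: -1699
Step: tally.reciproc[]
Result: -1/1699
Step: tally.minus[-38]
Result: 64561/1699
Step: tally.scale[47/2]
Result: 3034367/3398
Step: tally.scale[70]
Result: 106202845/1699


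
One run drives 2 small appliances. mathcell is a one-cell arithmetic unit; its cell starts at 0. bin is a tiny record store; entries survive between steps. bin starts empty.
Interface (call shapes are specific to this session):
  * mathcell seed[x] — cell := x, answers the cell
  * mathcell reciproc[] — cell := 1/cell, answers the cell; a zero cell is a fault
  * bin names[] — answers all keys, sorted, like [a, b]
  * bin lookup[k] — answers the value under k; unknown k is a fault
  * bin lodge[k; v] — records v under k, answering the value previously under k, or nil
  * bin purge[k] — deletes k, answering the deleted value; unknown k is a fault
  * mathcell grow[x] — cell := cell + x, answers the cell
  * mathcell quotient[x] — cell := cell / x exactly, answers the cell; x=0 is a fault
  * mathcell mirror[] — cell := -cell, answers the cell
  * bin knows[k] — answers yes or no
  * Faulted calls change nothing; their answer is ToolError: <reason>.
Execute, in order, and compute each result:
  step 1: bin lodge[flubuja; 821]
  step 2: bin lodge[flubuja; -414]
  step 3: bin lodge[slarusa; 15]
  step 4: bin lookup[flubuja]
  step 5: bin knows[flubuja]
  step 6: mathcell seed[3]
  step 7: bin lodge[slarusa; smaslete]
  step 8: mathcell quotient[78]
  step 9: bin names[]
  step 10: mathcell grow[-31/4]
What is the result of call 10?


// bin lodge(flubuja, 821) ~> nil
// bin lodge(flubuja, -414) ~> 821
// bin lodge(slarusa, 15) ~> nil
// bin lookup(flubuja) ~> -414
// bin knows(flubuja) ~> yes
// mathcell seed(3) ~> 3
// bin lodge(slarusa, smaslete) ~> 15
// mathcell quotient(78) ~> 1/26
// bin names() ~> [flubuja, slarusa]
// mathcell grow(-31/4) ~> -401/52

Answer: -401/52


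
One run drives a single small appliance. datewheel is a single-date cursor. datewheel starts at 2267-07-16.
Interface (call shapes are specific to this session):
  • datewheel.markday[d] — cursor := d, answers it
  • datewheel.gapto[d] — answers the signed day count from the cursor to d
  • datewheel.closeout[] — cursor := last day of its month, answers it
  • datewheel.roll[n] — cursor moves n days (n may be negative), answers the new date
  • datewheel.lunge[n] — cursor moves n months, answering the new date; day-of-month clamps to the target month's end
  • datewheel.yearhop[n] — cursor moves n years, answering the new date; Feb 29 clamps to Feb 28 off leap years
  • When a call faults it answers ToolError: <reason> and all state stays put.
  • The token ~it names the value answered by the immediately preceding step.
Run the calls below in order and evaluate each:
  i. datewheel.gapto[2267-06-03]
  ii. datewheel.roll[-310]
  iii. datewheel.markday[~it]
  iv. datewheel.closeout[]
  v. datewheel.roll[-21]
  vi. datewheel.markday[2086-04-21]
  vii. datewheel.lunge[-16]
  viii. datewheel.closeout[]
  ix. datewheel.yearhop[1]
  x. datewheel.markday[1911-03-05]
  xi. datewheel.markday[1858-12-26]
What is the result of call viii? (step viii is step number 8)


;; datewheel.gapto(d='2267-06-03') == -43
;; datewheel.roll(n='-310') == 2266-09-09
;; datewheel.markday(d='~it') == 2266-09-09
;; datewheel.closeout() == 2266-09-30
;; datewheel.roll(n='-21') == 2266-09-09
;; datewheel.markday(d='2086-04-21') == 2086-04-21
;; datewheel.lunge(n='-16') == 2084-12-21
;; datewheel.closeout() == 2084-12-31
;; datewheel.yearhop(n='1') == 2085-12-31
;; datewheel.markday(d='1911-03-05') == 1911-03-05
;; datewheel.markday(d='1858-12-26') == 1858-12-26

Answer: 2084-12-31


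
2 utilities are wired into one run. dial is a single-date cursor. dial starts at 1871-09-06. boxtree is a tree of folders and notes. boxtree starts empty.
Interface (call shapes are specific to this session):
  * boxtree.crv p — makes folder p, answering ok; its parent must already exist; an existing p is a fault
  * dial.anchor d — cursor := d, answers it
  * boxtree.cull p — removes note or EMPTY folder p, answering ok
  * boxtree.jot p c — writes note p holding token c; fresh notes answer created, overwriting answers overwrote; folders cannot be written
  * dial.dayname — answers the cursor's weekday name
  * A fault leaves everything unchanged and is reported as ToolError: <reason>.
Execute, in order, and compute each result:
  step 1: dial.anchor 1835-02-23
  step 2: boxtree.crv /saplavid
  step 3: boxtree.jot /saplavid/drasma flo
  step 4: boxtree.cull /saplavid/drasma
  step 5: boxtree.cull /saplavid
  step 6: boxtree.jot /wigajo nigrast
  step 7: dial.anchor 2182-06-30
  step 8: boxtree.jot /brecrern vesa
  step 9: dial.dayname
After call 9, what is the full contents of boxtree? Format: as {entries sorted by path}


! anchor(d='1835-02-23') : 1835-02-23
! crv(p='/saplavid') : ok
! jot(p='/saplavid/drasma', c='flo') : created
! cull(p='/saplavid/drasma') : ok
! cull(p='/saplavid') : ok
! jot(p='/wigajo', c='nigrast') : created
! anchor(d='2182-06-30') : 2182-06-30
! jot(p='/brecrern', c='vesa') : created
! dayname() : Sunday

Answer: {brecrern=vesa, wigajo=nigrast}


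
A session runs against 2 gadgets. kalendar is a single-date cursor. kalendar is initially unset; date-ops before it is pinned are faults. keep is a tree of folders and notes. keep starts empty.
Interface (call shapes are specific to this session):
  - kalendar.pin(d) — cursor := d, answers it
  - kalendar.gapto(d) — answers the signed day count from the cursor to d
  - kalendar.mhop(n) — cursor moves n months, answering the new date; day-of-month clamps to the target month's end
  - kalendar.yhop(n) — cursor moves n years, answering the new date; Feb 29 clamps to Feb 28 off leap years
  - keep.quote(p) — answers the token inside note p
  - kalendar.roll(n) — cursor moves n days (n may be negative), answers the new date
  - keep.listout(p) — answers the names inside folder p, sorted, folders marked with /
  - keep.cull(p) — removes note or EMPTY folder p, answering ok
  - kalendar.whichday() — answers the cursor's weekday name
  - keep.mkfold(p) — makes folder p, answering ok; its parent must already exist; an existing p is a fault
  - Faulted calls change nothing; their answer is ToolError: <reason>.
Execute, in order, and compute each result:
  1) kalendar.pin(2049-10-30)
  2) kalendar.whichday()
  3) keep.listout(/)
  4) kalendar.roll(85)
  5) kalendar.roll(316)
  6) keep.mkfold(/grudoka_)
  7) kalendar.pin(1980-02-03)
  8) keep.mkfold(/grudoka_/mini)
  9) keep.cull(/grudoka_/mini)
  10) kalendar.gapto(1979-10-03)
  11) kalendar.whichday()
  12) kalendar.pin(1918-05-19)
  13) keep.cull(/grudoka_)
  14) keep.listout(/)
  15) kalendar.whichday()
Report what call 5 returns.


Answer: 2050-12-05

Derivation:
Step: kalendar.pin[d: 2049-10-30]
Result: 2049-10-30
Step: kalendar.whichday[]
Result: Saturday
Step: keep.listout[p: /]
Result: []
Step: kalendar.roll[n: 85]
Result: 2050-01-23
Step: kalendar.roll[n: 316]
Result: 2050-12-05
Step: keep.mkfold[p: /grudoka_]
Result: ok
Step: kalendar.pin[d: 1980-02-03]
Result: 1980-02-03
Step: keep.mkfold[p: /grudoka_/mini]
Result: ok
Step: keep.cull[p: /grudoka_/mini]
Result: ok
Step: kalendar.gapto[d: 1979-10-03]
Result: -123
Step: kalendar.whichday[]
Result: Sunday
Step: kalendar.pin[d: 1918-05-19]
Result: 1918-05-19
Step: keep.cull[p: /grudoka_]
Result: ok
Step: keep.listout[p: /]
Result: []
Step: kalendar.whichday[]
Result: Sunday


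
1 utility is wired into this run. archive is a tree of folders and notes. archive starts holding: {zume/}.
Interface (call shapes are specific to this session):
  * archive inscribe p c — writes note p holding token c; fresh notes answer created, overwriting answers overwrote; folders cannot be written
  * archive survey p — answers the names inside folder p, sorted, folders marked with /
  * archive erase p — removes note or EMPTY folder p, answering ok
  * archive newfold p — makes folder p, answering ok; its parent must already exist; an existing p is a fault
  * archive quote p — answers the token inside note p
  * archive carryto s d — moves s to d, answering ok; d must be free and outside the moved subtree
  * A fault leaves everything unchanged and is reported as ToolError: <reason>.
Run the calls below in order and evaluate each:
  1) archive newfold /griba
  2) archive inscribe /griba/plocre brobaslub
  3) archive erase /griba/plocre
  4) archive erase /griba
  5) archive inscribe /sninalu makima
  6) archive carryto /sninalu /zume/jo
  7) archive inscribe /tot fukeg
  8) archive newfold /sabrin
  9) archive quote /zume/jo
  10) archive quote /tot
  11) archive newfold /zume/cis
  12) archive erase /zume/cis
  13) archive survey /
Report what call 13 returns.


Answer: [sabrin/, tot, zume/]

Derivation:
> archive newfold /griba
  ok
> archive inscribe /griba/plocre brobaslub
  created
> archive erase /griba/plocre
  ok
> archive erase /griba
  ok
> archive inscribe /sninalu makima
  created
> archive carryto /sninalu /zume/jo
  ok
> archive inscribe /tot fukeg
  created
> archive newfold /sabrin
  ok
> archive quote /zume/jo
  makima
> archive quote /tot
  fukeg
> archive newfold /zume/cis
  ok
> archive erase /zume/cis
  ok
> archive survey /
  [sabrin/, tot, zume/]


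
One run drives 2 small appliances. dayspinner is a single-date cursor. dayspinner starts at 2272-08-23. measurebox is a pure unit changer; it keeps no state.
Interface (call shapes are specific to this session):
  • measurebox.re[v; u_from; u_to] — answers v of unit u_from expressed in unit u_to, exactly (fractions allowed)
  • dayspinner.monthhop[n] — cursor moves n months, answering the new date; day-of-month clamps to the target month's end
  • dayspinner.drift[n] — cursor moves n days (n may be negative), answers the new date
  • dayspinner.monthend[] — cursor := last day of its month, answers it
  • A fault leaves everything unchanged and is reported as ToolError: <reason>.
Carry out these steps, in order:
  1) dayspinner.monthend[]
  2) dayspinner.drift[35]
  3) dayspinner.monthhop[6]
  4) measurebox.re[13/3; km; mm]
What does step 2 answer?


·→ dayspinner.monthend()
·← 2272-08-31
·→ dayspinner.drift(n→35)
·← 2272-10-05
·→ dayspinner.monthhop(n→6)
·← 2273-04-05
·→ measurebox.re(v→13/3, u_from→km, u_to→mm)
·← 13000000/3

Answer: 2272-10-05


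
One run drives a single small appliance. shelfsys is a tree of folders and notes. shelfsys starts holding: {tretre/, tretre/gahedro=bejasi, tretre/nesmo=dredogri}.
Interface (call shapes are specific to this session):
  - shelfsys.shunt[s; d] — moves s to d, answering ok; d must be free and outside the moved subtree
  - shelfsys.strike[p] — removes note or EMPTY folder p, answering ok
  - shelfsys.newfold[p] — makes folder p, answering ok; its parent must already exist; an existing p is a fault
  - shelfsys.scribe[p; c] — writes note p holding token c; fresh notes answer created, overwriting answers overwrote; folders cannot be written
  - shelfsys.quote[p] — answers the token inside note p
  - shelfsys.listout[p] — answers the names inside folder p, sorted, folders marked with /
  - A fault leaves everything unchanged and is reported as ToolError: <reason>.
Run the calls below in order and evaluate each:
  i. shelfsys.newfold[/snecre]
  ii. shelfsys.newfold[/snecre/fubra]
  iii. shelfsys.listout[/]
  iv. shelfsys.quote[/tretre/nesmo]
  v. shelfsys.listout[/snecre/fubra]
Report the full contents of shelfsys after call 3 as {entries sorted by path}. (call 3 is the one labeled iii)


Answer: {snecre/, snecre/fubra/, tretre/, tretre/gahedro=bejasi, tretre/nesmo=dredogri}

Derivation:
-- 1. shelfsys.newfold(/snecre) : ok
-- 2. shelfsys.newfold(/snecre/fubra) : ok
-- 3. shelfsys.listout(/) : [snecre/, tretre/]
-- 4. shelfsys.quote(/tretre/nesmo) : dredogri
-- 5. shelfsys.listout(/snecre/fubra) : []


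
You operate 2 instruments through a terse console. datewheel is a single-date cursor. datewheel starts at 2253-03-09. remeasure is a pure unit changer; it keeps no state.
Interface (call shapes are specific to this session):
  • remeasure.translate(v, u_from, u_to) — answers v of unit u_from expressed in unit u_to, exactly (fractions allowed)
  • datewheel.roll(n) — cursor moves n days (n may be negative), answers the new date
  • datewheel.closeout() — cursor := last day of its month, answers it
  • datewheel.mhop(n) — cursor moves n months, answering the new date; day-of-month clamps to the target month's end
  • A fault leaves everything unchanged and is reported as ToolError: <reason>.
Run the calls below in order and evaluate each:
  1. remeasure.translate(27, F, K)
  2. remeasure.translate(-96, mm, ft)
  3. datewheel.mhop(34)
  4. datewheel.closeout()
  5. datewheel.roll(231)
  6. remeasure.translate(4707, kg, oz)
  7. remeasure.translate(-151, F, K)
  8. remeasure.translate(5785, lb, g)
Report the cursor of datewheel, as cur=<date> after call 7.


Answer: cur=2256-09-18

Derivation:
Then remeasure.translate passing v=27, u_from=F, u_to=K, and observe 48667/180.
I invoke remeasure.translate passing v=-96, u_from=mm, u_to=ft, and observe -40/127.
I invoke datewheel.mhop passing n=34, giving 2256-01-09.
I use datewheel.closeout(), and see 2256-01-31.
Using datewheel.roll passing n=231, and get 2256-09-18.
I invoke remeasure.translate passing v=4707, u_from=kg, u_to=oz, → 7531200000000/45359237.
I run remeasure.translate passing v=-151, u_from=F, u_to=K, and see 10289/60.
I invoke remeasure.translate passing v=5785, u_from=lb, u_to=g, and see 52480637209/20000.


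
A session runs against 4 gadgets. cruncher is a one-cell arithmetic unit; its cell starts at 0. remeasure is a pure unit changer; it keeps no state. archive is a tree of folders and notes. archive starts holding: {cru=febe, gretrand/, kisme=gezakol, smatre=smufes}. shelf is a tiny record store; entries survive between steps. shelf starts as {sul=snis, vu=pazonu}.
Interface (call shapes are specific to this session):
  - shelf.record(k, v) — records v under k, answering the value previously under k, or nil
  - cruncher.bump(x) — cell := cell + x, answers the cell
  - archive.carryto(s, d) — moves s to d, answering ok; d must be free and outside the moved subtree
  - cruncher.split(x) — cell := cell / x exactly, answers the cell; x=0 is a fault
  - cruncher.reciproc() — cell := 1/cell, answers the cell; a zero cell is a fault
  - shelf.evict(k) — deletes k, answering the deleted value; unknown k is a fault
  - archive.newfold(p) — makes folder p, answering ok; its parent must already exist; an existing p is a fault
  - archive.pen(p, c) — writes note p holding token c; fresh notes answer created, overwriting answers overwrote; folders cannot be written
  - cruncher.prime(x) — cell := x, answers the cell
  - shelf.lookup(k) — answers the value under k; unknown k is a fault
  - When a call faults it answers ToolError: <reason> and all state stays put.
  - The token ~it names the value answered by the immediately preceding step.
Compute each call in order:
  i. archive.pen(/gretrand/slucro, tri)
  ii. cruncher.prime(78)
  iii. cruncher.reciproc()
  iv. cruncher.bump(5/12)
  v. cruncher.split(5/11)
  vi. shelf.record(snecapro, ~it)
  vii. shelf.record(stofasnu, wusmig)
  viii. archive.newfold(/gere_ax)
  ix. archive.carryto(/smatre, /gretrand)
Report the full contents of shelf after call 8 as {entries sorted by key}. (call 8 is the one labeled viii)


Answer: {snecapro=737/780, stofasnu=wusmig, sul=snis, vu=pazonu}

Derivation:
CALL archive.pen[p='/gretrand/slucro'; c='tri']
RET  created
CALL cruncher.prime[x='78']
RET  78
CALL cruncher.reciproc[]
RET  1/78
CALL cruncher.bump[x='5/12']
RET  67/156
CALL cruncher.split[x='5/11']
RET  737/780
CALL shelf.record[k='snecapro'; v='~it']
RET  nil
CALL shelf.record[k='stofasnu'; v='wusmig']
RET  nil
CALL archive.newfold[p='/gere_ax']
RET  ok
CALL archive.carryto[s='/smatre'; d='/gretrand']
RET  ToolError: exists


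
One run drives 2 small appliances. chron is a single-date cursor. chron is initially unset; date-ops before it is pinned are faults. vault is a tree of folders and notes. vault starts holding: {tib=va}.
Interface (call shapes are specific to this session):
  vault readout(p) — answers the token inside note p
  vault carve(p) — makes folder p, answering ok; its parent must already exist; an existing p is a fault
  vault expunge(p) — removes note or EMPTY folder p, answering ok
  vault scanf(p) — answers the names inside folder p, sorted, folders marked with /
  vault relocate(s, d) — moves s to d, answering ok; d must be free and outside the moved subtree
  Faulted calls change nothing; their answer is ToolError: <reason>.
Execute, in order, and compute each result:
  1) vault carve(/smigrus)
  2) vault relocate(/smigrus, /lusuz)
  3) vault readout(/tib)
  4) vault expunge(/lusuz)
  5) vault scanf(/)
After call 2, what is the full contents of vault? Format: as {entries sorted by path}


// 1. vault carve(p=/smigrus) == ok
// 2. vault relocate(s=/smigrus, d=/lusuz) == ok
// 3. vault readout(p=/tib) == va
// 4. vault expunge(p=/lusuz) == ok
// 5. vault scanf(p=/) == [tib]

Answer: {lusuz/, tib=va}
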